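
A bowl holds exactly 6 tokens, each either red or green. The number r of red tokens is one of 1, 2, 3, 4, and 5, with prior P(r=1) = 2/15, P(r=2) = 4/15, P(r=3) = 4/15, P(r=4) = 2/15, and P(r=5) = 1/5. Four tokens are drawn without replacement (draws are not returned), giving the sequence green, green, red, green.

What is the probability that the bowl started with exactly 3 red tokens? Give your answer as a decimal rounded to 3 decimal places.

0.188

Under each hypothesis, the probability of the observed sequence is: P(data | r = 1) = (5/6)(4/5)(1/4)(3/3) = 1/6; P(data | r = 2) = (4/6)(3/5)(2/4)(2/3) = 2/15; P(data | r = 3) = (3/6)(2/5)(3/4)(1/3) = 1/20; P(data | r = 4) = (2/6)(1/5)(4/4)(0/3) = 0; P(data | r = 5) = (1/6)(0/5) = 0.
The prior-weighted likelihoods are 2/15 · 1/6 = 1/45, 4/15 · 2/15 = 8/225, 4/15 · 1/20 = 1/75, 2/15 · 0 = 0, 1/5 · 0 = 0; with total 16/225.
Hence P(r = 3 | data) = (1/75) / (16/225) = 3/16.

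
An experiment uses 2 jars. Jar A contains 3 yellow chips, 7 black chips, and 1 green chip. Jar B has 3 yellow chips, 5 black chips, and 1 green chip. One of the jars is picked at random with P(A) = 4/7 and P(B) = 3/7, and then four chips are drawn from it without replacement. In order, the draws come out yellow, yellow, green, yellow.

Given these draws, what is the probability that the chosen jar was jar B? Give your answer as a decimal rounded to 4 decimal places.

For each hypothesis, P(data | H) works out to: P(data | jar A) = (3/11)(2/10)(1/9)(1/8) = 0.00075758; P(data | jar B) = (3/9)(2/8)(1/7)(1/6) = 0.0019841.
Multiplying each by its prior: 4/7 · 0.00075758 = 0.0004329, 3/7 · 0.0019841 = 0.00085034; these sum to 0.0012832.
Hence P(jar B | data) = (0.00085034) / (0.0012832) = 0.66265.

0.6627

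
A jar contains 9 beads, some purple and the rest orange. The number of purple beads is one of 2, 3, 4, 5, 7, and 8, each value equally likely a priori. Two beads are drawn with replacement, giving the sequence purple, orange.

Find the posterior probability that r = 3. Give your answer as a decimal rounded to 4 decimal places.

The likelihood of the observed sequence under each hypothesis: P(data | r = 2) = (2/9)(7/9) = 14/81; P(data | r = 3) = (3/9)(6/9) = 2/9; P(data | r = 4) = (4/9)(5/9) = 20/81; P(data | r = 5) = (5/9)(4/9) = 20/81; P(data | r = 7) = (7/9)(2/9) = 14/81; P(data | r = 8) = (8/9)(1/9) = 8/81.
Multiplying each by its prior: 1/6 · 14/81 = 7/243, 1/6 · 2/9 = 1/27, 1/6 · 20/81 = 10/243, 1/6 · 20/81 = 10/243, 1/6 · 14/81 = 7/243, 1/6 · 8/81 = 4/243; with total 47/243.
Hence P(r = 3 | data) = (1/27) / (47/243) = 9/47.

0.1915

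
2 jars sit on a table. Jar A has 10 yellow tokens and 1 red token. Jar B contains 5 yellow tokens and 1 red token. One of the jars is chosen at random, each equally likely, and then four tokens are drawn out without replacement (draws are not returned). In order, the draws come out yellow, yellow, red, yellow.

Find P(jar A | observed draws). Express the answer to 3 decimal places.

Compute the likelihood of the observed sequence for each case: P(data | jar A) = (10/11)(9/10)(1/9)(8/8) = 1/11; P(data | jar B) = (5/6)(4/5)(1/4)(3/3) = 1/6.
Weighting by the prior gives 1/2 · 1/11 = 1/22, 1/2 · 1/6 = 1/12; with total 17/132.
So P(jar A | data) = (1/22) / (17/132) = 6/17.

0.353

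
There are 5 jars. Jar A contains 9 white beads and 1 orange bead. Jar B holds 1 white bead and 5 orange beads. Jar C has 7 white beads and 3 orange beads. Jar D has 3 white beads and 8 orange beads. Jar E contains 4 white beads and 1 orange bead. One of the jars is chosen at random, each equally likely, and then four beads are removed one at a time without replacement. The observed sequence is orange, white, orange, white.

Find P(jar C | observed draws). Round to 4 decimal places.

Under each hypothesis, the probability of the observed sequence is: P(data | jar A) = (1/10)(9/9)(0/8) = 0; P(data | jar B) = (5/6)(1/5)(4/4)(0/3) = 0; P(data | jar C) = (3/10)(7/9)(2/8)(6/7) = 0.05; P(data | jar D) = (8/11)(3/10)(7/9)(2/8) = 0.042424; P(data | jar E) = (1/5)(4/4)(0/3) = 0.
Multiplying each by its prior: 1/5 · 0 = 0, 1/5 · 0 = 0, 1/5 · 0.05 = 0.01, 1/5 · 0.042424 = 0.0084848, 1/5 · 0 = 0; these sum to 0.018485.
Therefore the posterior P(jar C | data) = (0.01) / (0.018485) = 0.54098.

0.5410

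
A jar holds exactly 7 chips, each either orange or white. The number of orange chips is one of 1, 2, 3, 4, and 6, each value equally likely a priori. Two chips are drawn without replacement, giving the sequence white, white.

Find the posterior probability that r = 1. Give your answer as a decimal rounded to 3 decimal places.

0.441

The likelihood of the observed sequence under each hypothesis: P(data | r = 1) = (6/7)(5/6) = 5/7; P(data | r = 2) = (5/7)(4/6) = 10/21; P(data | r = 3) = (4/7)(3/6) = 2/7; P(data | r = 4) = (3/7)(2/6) = 1/7; P(data | r = 6) = (1/7)(0/6) = 0.
Multiplying each by its prior: 1/5 · 5/7 = 1/7, 1/5 · 10/21 = 2/21, 1/5 · 2/7 = 2/35, 1/5 · 1/7 = 1/35, 1/5 · 0 = 0; summing to 34/105.
Hence P(r = 1 | data) = (1/7) / (34/105) = 15/34.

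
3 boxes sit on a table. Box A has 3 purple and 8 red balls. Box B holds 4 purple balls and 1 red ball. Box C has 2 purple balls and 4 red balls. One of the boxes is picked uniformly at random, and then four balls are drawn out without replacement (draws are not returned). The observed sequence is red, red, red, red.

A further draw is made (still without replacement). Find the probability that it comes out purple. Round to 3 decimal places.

For each hypothesis, P(data | H) works out to: P(data | box A) = (8/11)(7/10)(6/9)(5/8) = 7/33; P(data | box B) = (1/5)(0/4) = 0; P(data | box C) = (4/6)(3/5)(2/4)(1/3) = 1/15.
Weighting by the prior gives 1/3 · 7/33 = 7/99, 1/3 · 0 = 0, 1/3 · 1/15 = 1/45; these sum to 46/495.
The posterior is then P(box A | data) = 35/46, P(box B | data) = 0, P(box C | data) = 11/46.
The predictive probability is P(purple next | data) = (3/7)(35/46) + (1)(11/46) = 13/23.

0.565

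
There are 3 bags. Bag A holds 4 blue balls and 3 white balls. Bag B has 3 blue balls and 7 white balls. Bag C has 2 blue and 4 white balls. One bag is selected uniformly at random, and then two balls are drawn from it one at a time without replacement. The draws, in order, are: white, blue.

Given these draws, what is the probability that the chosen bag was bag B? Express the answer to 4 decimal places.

For each hypothesis, P(data | H) works out to: P(data | bag A) = (3/7)(4/6) = 2/7; P(data | bag B) = (7/10)(3/9) = 7/30; P(data | bag C) = (4/6)(2/5) = 4/15.
Weighting by the prior gives 1/3 · 2/7 = 2/21, 1/3 · 7/30 = 7/90, 1/3 · 4/15 = 4/45; these sum to 11/42.
So P(bag B | data) = (7/90) / (11/42) = 49/165.

0.2970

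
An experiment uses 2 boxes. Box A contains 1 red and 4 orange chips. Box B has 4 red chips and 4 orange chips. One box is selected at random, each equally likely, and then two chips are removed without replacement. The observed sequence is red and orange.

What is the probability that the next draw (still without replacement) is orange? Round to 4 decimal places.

0.7059

For each hypothesis, P(data | H) works out to: P(data | box A) = (1/5)(4/4) = 1/5; P(data | box B) = (4/8)(4/7) = 2/7.
Weighting by the prior gives 1/2 · 1/5 = 1/10, 1/2 · 2/7 = 1/7; with total 17/70.
Normalising, the posterior is P(box A | data) = 7/17, P(box B | data) = 10/17.
So P(orange next | data) = Σ P(orange next | H) P(H | data) = (1)(7/17) + (1/2)(10/17) = 12/17.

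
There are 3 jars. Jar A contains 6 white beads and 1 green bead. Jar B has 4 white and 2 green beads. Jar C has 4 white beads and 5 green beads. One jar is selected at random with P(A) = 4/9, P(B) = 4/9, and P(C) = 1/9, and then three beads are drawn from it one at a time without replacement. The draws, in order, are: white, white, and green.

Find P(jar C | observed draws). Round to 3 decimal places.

0.080

The likelihood of the observed sequence under each hypothesis: P(data | jar A) = (6/7)(5/6)(1/5) = 0.14286; P(data | jar B) = (4/6)(3/5)(2/4) = 0.2; P(data | jar C) = (4/9)(3/8)(5/7) = 0.11905.
Multiplying each by its prior: 4/9 · 0.14286 = 0.063492, 4/9 · 0.2 = 0.088889, 1/9 · 0.11905 = 0.013228; these sum to 0.16561.
By Bayes' rule, P(jar C | data) = (0.013228) / (0.16561) = 0.079872.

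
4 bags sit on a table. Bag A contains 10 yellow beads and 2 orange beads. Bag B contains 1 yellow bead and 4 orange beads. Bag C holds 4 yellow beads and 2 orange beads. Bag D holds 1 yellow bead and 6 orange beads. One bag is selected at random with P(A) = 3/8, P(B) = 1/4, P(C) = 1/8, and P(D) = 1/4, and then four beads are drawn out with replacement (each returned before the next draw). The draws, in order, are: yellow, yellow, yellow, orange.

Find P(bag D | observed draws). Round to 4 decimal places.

Compute the likelihood of the observed sequence for each case: P(data | bag A) = (10/12)(10/12)(10/12)(2/12) = 0.096451; P(data | bag B) = (1/5)(1/5)(1/5)(4/5) = 0.0064; P(data | bag C) = (4/6)(4/6)(4/6)(2/6) = 0.098765; P(data | bag D) = (1/7)(1/7)(1/7)(6/7) = 0.002499.
Multiplying each by its prior: 3/8 · 0.096451 = 0.036169, 1/4 · 0.0064 = 0.0016, 1/8 · 0.098765 = 0.012346, 1/4 · 0.002499 = 0.00062474; with total 0.050739.
Hence P(bag D | data) = (0.00062474) / (0.050739) = 0.012313.

0.0123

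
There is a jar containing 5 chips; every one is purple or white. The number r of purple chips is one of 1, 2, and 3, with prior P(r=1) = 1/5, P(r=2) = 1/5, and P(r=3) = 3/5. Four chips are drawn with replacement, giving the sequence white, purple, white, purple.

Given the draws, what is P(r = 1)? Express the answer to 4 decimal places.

0.1000

For each hypothesis, P(data | H) works out to: P(data | r = 1) = (4/5)(1/5)(4/5)(1/5) = 0.0256; P(data | r = 2) = (3/5)(2/5)(3/5)(2/5) = 0.0576; P(data | r = 3) = (2/5)(3/5)(2/5)(3/5) = 0.0576.
The prior-weighted likelihoods are 1/5 · 0.0256 = 0.00512, 1/5 · 0.0576 = 0.01152, 3/5 · 0.0576 = 0.03456; with total 0.0512.
Therefore the posterior P(r = 1 | data) = (0.00512) / (0.0512) = 0.1.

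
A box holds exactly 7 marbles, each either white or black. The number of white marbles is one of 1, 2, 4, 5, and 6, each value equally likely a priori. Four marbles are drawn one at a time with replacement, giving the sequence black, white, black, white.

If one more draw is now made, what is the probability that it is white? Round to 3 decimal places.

0.525

Under each hypothesis, the probability of the observed sequence is: P(data | r = 1) = (6/7)(1/7)(6/7)(1/7) = 0.014994; P(data | r = 2) = (5/7)(2/7)(5/7)(2/7) = 0.041649; P(data | r = 4) = (3/7)(4/7)(3/7)(4/7) = 0.059975; P(data | r = 5) = (2/7)(5/7)(2/7)(5/7) = 0.041649; P(data | r = 6) = (1/7)(6/7)(1/7)(6/7) = 0.014994.
Multiplying each by its prior: 1/5 · 0.014994 = 0.0029988, 1/5 · 0.041649 = 0.0083299, 1/5 · 0.059975 = 0.011995, 1/5 · 0.041649 = 0.0083299, 1/5 · 0.014994 = 0.0029988; these sum to 0.034652.
Normalising, the posterior is P(r = 1 | data) = 0.086538, P(r = 2 | data) = 0.24038, P(r = 4 | data) = 0.34615, P(r = 5 | data) = 0.24038, P(r = 6 | data) = 0.086538.
The predictive probability is P(white next | data) = (1/7)(0.086538) + (2/7)(0.24038) + (4/7)(0.34615) + (5/7)(0.24038) + (6/7)(0.086538) = 0.52473.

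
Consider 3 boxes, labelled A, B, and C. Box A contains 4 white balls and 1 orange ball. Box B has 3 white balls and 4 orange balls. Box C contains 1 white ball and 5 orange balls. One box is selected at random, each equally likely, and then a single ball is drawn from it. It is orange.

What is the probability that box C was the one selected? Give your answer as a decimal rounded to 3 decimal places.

Compute the likelihood of this draw for each case: P(data | box A) = (1/5) = 1/5; P(data | box B) = (4/7) = 4/7; P(data | box C) = (5/6) = 5/6.
The prior-weighted likelihoods are 1/3 · 1/5 = 1/15, 1/3 · 4/7 = 4/21, 1/3 · 5/6 = 5/18; with total 337/630.
Therefore the posterior P(box C | data) = (5/18) / (337/630) = 175/337.

0.519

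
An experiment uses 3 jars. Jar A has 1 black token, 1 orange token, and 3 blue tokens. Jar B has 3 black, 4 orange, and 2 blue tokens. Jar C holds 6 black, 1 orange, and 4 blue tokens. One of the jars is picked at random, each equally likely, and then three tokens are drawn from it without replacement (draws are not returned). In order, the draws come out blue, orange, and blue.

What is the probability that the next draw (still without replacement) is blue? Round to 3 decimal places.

Under each hypothesis, the probability of the observed sequence is: P(data | jar A) = (3/5)(1/4)(2/3) = 0.1; P(data | jar B) = (2/9)(4/8)(1/7) = 0.015873; P(data | jar C) = (4/11)(1/10)(3/9) = 0.012121.
Multiplying each by its prior: 1/3 · 0.1 = 0.033333, 1/3 · 0.015873 = 0.005291, 1/3 · 0.012121 = 0.0040404; with total 0.042665.
Normalising, the posterior is P(jar A | data) = 0.78129, P(jar B | data) = 0.12401, P(jar C | data) = 0.094701.
Averaging over the posterior, P(blue next | data) = (1/2)(0.78129) + (0)(0.12401) + (1/4)(0.094701) = 0.41432.

0.414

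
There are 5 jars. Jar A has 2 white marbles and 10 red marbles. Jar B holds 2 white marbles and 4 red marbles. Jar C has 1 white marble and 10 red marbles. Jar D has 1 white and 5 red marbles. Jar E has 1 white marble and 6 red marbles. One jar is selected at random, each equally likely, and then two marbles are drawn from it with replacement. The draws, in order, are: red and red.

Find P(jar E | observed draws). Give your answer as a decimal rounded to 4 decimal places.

0.2164

Compute the likelihood of the observed sequence for each case: P(data | jar A) = (10/12)(10/12) = 0.69444; P(data | jar B) = (4/6)(4/6) = 0.44444; P(data | jar C) = (10/11)(10/11) = 0.82645; P(data | jar D) = (5/6)(5/6) = 0.69444; P(data | jar E) = (6/7)(6/7) = 0.73469.
Multiplying each by its prior: 1/5 · 0.69444 = 0.13889, 1/5 · 0.44444 = 0.088889, 1/5 · 0.82645 = 0.16529, 1/5 · 0.69444 = 0.13889, 1/5 · 0.73469 = 0.14694; summing to 0.67889.
So P(jar E | data) = (0.14694) / (0.67889) = 0.21644.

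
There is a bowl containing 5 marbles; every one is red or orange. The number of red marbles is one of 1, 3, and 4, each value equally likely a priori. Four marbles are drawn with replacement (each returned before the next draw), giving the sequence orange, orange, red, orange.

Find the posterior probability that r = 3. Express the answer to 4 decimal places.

0.2609

Under each hypothesis, the probability of the observed sequence is: P(data | r = 1) = (4/5)(4/5)(1/5)(4/5) = 0.1024; P(data | r = 3) = (2/5)(2/5)(3/5)(2/5) = 0.0384; P(data | r = 4) = (1/5)(1/5)(4/5)(1/5) = 0.0064.
Multiplying each by its prior: 1/3 · 0.1024 = 0.034133, 1/3 · 0.0384 = 0.0128, 1/3 · 0.0064 = 0.0021333; with total 0.049067.
Therefore the posterior P(r = 3 | data) = (0.0128) / (0.049067) = 0.26087.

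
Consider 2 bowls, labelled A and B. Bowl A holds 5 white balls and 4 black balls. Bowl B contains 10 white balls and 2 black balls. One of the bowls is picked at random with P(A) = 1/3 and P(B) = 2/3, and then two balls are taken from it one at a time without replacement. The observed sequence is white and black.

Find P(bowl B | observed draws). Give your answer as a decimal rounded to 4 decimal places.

0.5217

The likelihood of the observed sequence under each hypothesis: P(data | bowl A) = (5/9)(4/8) = 5/18; P(data | bowl B) = (10/12)(2/11) = 5/33.
The prior-weighted likelihoods are 1/3 · 5/18 = 5/54, 2/3 · 5/33 = 10/99; summing to 115/594.
By Bayes' rule, P(bowl B | data) = (10/99) / (115/594) = 12/23.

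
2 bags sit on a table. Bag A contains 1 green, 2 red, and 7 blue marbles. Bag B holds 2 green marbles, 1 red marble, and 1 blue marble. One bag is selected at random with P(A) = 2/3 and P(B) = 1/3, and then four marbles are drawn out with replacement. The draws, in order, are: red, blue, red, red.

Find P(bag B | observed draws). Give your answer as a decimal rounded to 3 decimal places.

0.259

For each hypothesis, P(data | H) works out to: P(data | bag A) = (2/10)(7/10)(2/10)(2/10) = 0.0056; P(data | bag B) = (1/4)(1/4)(1/4)(1/4) = 0.0039062.
The prior-weighted likelihoods are 2/3 · 0.0056 = 0.0037333, 1/3 · 0.0039062 = 0.0013021; summing to 0.0050354.
By Bayes' rule, P(bag B | data) = (0.0013021) / (0.0050354) = 0.25859.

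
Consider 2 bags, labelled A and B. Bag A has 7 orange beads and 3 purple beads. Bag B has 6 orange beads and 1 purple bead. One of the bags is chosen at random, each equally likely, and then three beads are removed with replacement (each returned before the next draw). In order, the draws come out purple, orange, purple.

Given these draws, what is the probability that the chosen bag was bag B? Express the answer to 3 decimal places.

The likelihood of the observed sequence under each hypothesis: P(data | bag A) = (3/10)(7/10)(3/10) = 0.063; P(data | bag B) = (1/7)(6/7)(1/7) = 0.017493.
Weighting by the prior gives 1/2 · 0.063 = 0.0315, 1/2 · 0.017493 = 0.0087464; these sum to 0.040246.
Therefore the posterior P(bag B | data) = (0.0087464) / (0.040246) = 0.21732.

0.217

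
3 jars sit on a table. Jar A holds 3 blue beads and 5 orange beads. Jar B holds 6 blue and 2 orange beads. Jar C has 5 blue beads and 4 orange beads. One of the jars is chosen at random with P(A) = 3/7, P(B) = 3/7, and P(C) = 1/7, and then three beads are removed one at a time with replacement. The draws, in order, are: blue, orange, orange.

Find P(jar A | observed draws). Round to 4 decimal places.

For each hypothesis, P(data | H) works out to: P(data | jar A) = (3/8)(5/8)(5/8) = 0.14648; P(data | jar B) = (6/8)(2/8)(2/8) = 0.046875; P(data | jar C) = (5/9)(4/9)(4/9) = 0.10974.
Weighting by the prior gives 3/7 · 0.14648 = 0.062779, 3/7 · 0.046875 = 0.020089, 1/7 · 0.10974 = 0.015677; these sum to 0.098545.
Therefore the posterior P(jar A | data) = (0.062779) / (0.098545) = 0.63706.

0.6371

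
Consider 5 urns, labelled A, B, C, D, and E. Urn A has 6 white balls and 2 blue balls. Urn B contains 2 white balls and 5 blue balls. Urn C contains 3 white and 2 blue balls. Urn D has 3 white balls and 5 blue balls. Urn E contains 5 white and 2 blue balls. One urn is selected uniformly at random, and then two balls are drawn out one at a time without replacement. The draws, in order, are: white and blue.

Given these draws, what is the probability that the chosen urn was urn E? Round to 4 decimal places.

0.1892

Compute the likelihood of the observed sequence for each case: P(data | urn A) = (6/8)(2/7) = 3/14; P(data | urn B) = (2/7)(5/6) = 5/21; P(data | urn C) = (3/5)(2/4) = 3/10; P(data | urn D) = (3/8)(5/7) = 15/56; P(data | urn E) = (5/7)(2/6) = 5/21.
Weighting by the prior gives 1/5 · 3/14 = 3/70, 1/5 · 5/21 = 1/21, 1/5 · 3/10 = 3/50, 1/5 · 15/56 = 3/56, 1/5 · 5/21 = 1/21; summing to 151/600.
Therefore the posterior P(urn E | data) = (1/21) / (151/600) = 200/1057.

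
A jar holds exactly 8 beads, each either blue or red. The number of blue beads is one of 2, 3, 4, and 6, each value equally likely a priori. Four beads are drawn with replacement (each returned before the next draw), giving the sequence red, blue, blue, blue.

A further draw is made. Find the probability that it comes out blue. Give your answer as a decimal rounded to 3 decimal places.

The likelihood of the observed sequence under each hypothesis: P(data | r = 2) = (6/8)(2/8)(2/8)(2/8) = 0.011719; P(data | r = 3) = (5/8)(3/8)(3/8)(3/8) = 0.032959; P(data | r = 4) = (4/8)(4/8)(4/8)(4/8) = 0.0625; P(data | r = 6) = (2/8)(6/8)(6/8)(6/8) = 0.10547.
Weighting by the prior gives 1/4 · 0.011719 = 0.0029297, 1/4 · 0.032959 = 0.0082397, 1/4 · 0.0625 = 0.015625, 1/4 · 0.10547 = 0.026367; these sum to 0.053162.
The posterior is then P(r = 2 | data) = 0.055109, P(r = 3 | data) = 0.15499, P(r = 4 | data) = 0.29392, P(r = 6 | data) = 0.49598.
So P(blue next | data) = Σ P(blue next | H) P(H | data) = (1/4)(0.055109) + (3/8)(0.15499) + (1/2)(0.29392) + (3/4)(0.49598) = 0.59084.

0.591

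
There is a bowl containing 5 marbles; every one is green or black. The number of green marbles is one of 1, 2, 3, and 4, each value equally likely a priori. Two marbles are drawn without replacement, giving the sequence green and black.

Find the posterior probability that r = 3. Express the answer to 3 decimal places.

Under each hypothesis, the probability of the observed sequence is: P(data | r = 1) = (1/5)(4/4) = 1/5; P(data | r = 2) = (2/5)(3/4) = 3/10; P(data | r = 3) = (3/5)(2/4) = 3/10; P(data | r = 4) = (4/5)(1/4) = 1/5.
The prior-weighted likelihoods are 1/4 · 1/5 = 1/20, 1/4 · 3/10 = 3/40, 1/4 · 3/10 = 3/40, 1/4 · 1/5 = 1/20; summing to 1/4.
So P(r = 3 | data) = (3/40) / (1/4) = 3/10.

0.300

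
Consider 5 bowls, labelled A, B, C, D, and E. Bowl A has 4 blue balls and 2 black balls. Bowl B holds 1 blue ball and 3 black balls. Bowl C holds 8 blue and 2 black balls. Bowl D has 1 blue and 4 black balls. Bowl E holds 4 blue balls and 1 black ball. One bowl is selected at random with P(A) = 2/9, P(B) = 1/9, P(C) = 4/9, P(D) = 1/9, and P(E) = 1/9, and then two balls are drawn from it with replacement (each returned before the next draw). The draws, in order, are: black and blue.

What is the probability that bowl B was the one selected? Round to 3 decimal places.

0.118

Under each hypothesis, the probability of the observed sequence is: P(data | bowl A) = (2/6)(4/6) = 0.22222; P(data | bowl B) = (3/4)(1/4) = 0.1875; P(data | bowl C) = (2/10)(8/10) = 0.16; P(data | bowl D) = (4/5)(1/5) = 0.16; P(data | bowl E) = (1/5)(4/5) = 0.16.
Weighting by the prior gives 2/9 · 0.22222 = 0.049383, 1/9 · 0.1875 = 0.020833, 4/9 · 0.16 = 0.071111, 1/9 · 0.16 = 0.017778, 1/9 · 0.16 = 0.017778; these sum to 0.17688.
Therefore the posterior P(bowl B | data) = (0.020833) / (0.17688) = 0.11778.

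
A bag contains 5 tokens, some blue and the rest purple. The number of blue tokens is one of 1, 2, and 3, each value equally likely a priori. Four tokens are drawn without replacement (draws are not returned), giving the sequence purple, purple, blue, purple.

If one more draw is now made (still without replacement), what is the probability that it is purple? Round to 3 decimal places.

0.667

Compute the likelihood of the observed sequence for each case: P(data | r = 1) = (4/5)(3/4)(1/3)(2/2) = 1/5; P(data | r = 2) = (3/5)(2/4)(2/3)(1/2) = 1/10; P(data | r = 3) = (2/5)(1/4)(3/3)(0/2) = 0.
Multiplying each by its prior: 1/3 · 1/5 = 1/15, 1/3 · 1/10 = 1/30, 1/3 · 0 = 0; summing to 1/10.
Dividing through by the total gives posterior P(r = 1 | data) = 2/3, P(r = 2 | data) = 1/3, P(r = 3 | data) = 0.
So P(purple next | data) = Σ P(purple next | H) P(H | data) = (1)(2/3) + (0)(1/3) = 2/3.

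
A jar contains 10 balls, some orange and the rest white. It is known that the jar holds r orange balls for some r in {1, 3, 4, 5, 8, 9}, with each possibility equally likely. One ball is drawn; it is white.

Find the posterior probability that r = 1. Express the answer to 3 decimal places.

0.300

The likelihood of this draw under each hypothesis: P(data | r = 1) = (9/10) = 9/10; P(data | r = 3) = (7/10) = 7/10; P(data | r = 4) = (6/10) = 3/5; P(data | r = 5) = (5/10) = 1/2; P(data | r = 8) = (2/10) = 1/5; P(data | r = 9) = (1/10) = 1/10.
The prior-weighted likelihoods are 1/6 · 9/10 = 3/20, 1/6 · 7/10 = 7/60, 1/6 · 3/5 = 1/10, 1/6 · 1/2 = 1/12, 1/6 · 1/5 = 1/30, 1/6 · 1/10 = 1/60; summing to 1/2.
Hence P(r = 1 | data) = (3/20) / (1/2) = 3/10.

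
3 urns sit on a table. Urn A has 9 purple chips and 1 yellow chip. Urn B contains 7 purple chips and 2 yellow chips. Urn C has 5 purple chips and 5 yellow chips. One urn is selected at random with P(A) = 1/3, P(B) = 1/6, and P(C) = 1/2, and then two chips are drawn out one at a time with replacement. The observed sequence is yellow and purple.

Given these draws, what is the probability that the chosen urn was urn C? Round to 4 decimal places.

Under each hypothesis, the probability of the observed sequence is: P(data | urn A) = (1/10)(9/10) = 0.09; P(data | urn B) = (2/9)(7/9) = 0.17284; P(data | urn C) = (5/10)(5/10) = 0.25.
The prior-weighted likelihoods are 1/3 · 0.09 = 0.03, 1/6 · 0.17284 = 0.028807, 1/2 · 0.25 = 0.125; with total 0.18381.
Hence P(urn C | data) = (0.125) / (0.18381) = 0.68006.

0.6801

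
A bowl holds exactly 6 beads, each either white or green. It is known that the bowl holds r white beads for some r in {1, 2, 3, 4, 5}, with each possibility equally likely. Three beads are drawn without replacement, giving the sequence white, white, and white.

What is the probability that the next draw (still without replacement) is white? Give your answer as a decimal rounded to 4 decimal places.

Under each hypothesis, the probability of the observed sequence is: P(data | r = 1) = (1/6)(0/5) = 0; P(data | r = 2) = (2/6)(1/5)(0/4) = 0; P(data | r = 3) = (3/6)(2/5)(1/4) = 1/20; P(data | r = 4) = (4/6)(3/5)(2/4) = 1/5; P(data | r = 5) = (5/6)(4/5)(3/4) = 1/2.
Multiplying each by its prior: 1/5 · 0 = 0, 1/5 · 0 = 0, 1/5 · 1/20 = 1/100, 1/5 · 1/5 = 1/25, 1/5 · 1/2 = 1/10; these sum to 3/20.
Normalising, the posterior is P(r = 1 | data) = 0, P(r = 2 | data) = 0, P(r = 3 | data) = 1/15, P(r = 4 | data) = 4/15, P(r = 5 | data) = 2/3.
The predictive probability is P(white next | data) = (0)(1/15) + (1/3)(4/15) + (2/3)(2/3) = 8/15.

0.5333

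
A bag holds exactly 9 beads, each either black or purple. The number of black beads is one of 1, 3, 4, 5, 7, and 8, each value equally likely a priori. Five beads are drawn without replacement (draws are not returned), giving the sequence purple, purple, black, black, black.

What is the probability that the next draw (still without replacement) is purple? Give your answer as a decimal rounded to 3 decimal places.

0.500

For each hypothesis, P(data | H) works out to: P(data | r = 1) = (8/9)(7/8)(1/7)(0/6) = 0; P(data | r = 3) = (6/9)(5/8)(3/7)(2/6)(1/5) = 1/84; P(data | r = 4) = (5/9)(4/8)(4/7)(3/6)(2/5) = 2/63; P(data | r = 5) = (4/9)(3/8)(5/7)(4/6)(3/5) = 1/21; P(data | r = 7) = (2/9)(1/8)(7/7)(6/6)(5/5) = 1/36; P(data | r = 8) = (1/9)(0/8) = 0.
The prior-weighted likelihoods are 1/6 · 0 = 0, 1/6 · 1/84 = 1/504, 1/6 · 2/63 = 1/189, 1/6 · 1/21 = 1/126, 1/6 · 1/36 = 1/216, 1/6 · 0 = 0; summing to 5/252.
The posterior is then P(r = 1 | data) = 0, P(r = 3 | data) = 1/10, P(r = 4 | data) = 4/15, P(r = 5 | data) = 2/5, P(r = 7 | data) = 7/30, P(r = 8 | data) = 0.
So P(purple next | data) = Σ P(purple next | H) P(H | data) = (1)(1/10) + (3/4)(4/15) + (1/2)(2/5) + (0)(7/30) = 1/2.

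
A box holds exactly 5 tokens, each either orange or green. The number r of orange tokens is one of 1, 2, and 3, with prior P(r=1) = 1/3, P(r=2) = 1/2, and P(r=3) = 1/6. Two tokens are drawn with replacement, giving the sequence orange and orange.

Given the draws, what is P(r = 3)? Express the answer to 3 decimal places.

0.391

The likelihood of the observed sequence under each hypothesis: P(data | r = 1) = (1/5)(1/5) = 1/25; P(data | r = 2) = (2/5)(2/5) = 4/25; P(data | r = 3) = (3/5)(3/5) = 9/25.
Multiplying each by its prior: 1/3 · 1/25 = 1/75, 1/2 · 4/25 = 2/25, 1/6 · 9/25 = 3/50; summing to 23/150.
Hence P(r = 3 | data) = (3/50) / (23/150) = 9/23.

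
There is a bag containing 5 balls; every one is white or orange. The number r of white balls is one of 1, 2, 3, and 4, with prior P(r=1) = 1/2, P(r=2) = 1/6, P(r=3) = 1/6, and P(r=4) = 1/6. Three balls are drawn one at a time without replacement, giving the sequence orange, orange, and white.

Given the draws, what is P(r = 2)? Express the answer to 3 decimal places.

0.222

The likelihood of the observed sequence under each hypothesis: P(data | r = 1) = (4/5)(3/4)(1/3) = 1/5; P(data | r = 2) = (3/5)(2/4)(2/3) = 1/5; P(data | r = 3) = (2/5)(1/4)(3/3) = 1/10; P(data | r = 4) = (1/5)(0/4) = 0.
The prior-weighted likelihoods are 1/2 · 1/5 = 1/10, 1/6 · 1/5 = 1/30, 1/6 · 1/10 = 1/60, 1/6 · 0 = 0; with total 3/20.
Therefore the posterior P(r = 2 | data) = (1/30) / (3/20) = 2/9.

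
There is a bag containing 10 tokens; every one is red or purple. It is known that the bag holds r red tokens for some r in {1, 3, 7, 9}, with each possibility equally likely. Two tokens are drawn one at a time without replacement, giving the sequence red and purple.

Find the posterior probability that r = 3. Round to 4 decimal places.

Compute the likelihood of the observed sequence for each case: P(data | r = 1) = (1/10)(9/9) = 1/10; P(data | r = 3) = (3/10)(7/9) = 7/30; P(data | r = 7) = (7/10)(3/9) = 7/30; P(data | r = 9) = (9/10)(1/9) = 1/10.
Multiplying each by its prior: 1/4 · 1/10 = 1/40, 1/4 · 7/30 = 7/120, 1/4 · 7/30 = 7/120, 1/4 · 1/10 = 1/40; these sum to 1/6.
By Bayes' rule, P(r = 3 | data) = (7/120) / (1/6) = 7/20.

0.3500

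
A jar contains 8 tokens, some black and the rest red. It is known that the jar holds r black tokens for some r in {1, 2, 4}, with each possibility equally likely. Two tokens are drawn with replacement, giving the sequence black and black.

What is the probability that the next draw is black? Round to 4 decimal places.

The likelihood of the observed sequence under each hypothesis: P(data | r = 1) = (1/8)(1/8) = 1/64; P(data | r = 2) = (2/8)(2/8) = 1/16; P(data | r = 4) = (4/8)(4/8) = 1/4.
Weighting by the prior gives 1/3 · 1/64 = 1/192, 1/3 · 1/16 = 1/48, 1/3 · 1/4 = 1/12; these sum to 7/64.
The posterior is then P(r = 1 | data) = 1/21, P(r = 2 | data) = 4/21, P(r = 4 | data) = 16/21.
So P(black next | data) = Σ P(black next | H) P(H | data) = (1/8)(1/21) + (1/4)(4/21) + (1/2)(16/21) = 73/168.

0.4345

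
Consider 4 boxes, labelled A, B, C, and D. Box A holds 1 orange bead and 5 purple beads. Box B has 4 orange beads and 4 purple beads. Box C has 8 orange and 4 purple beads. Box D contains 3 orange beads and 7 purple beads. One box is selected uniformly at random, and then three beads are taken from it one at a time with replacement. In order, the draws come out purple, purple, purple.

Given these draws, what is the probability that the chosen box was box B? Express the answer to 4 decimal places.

0.1153

The likelihood of the observed sequence under each hypothesis: P(data | box A) = (5/6)(5/6)(5/6) = 0.5787; P(data | box B) = (4/8)(4/8)(4/8) = 0.125; P(data | box C) = (4/12)(4/12)(4/12) = 0.037037; P(data | box D) = (7/10)(7/10)(7/10) = 0.343.
Multiplying each by its prior: 1/4 · 0.5787 = 0.14468, 1/4 · 0.125 = 0.03125, 1/4 · 0.037037 = 0.0092593, 1/4 · 0.343 = 0.08575; summing to 0.27094.
So P(box B | data) = (0.03125) / (0.27094) = 0.11534.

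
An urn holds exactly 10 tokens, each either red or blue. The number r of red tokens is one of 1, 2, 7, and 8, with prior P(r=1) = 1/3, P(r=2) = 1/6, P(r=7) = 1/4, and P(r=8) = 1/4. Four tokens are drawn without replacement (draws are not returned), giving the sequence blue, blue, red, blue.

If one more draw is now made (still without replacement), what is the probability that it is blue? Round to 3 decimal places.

The likelihood of the observed sequence under each hypothesis: P(data | r = 1) = (9/10)(8/9)(1/8)(7/7) = 0.1; P(data | r = 2) = (8/10)(7/9)(2/8)(6/7) = 0.13333; P(data | r = 7) = (3/10)(2/9)(7/8)(1/7) = 0.0083333; P(data | r = 8) = (2/10)(1/9)(8/8)(0/7) = 0.
The prior-weighted likelihoods are 1/3 · 0.1 = 0.033333, 1/6 · 0.13333 = 0.022222, 1/4 · 0.0083333 = 0.0020833, 1/4 · 0 = 0; these sum to 0.057639.
Normalising, the posterior is P(r = 1 | data) = 0.57831, P(r = 2 | data) = 0.38554, P(r = 7 | data) = 0.036145, P(r = 8 | data) = 0.
So P(blue next | data) = Σ P(blue next | H) P(H | data) = (1)(0.57831) + (5/6)(0.38554) + (0)(0.036145) = 0.8996.

0.900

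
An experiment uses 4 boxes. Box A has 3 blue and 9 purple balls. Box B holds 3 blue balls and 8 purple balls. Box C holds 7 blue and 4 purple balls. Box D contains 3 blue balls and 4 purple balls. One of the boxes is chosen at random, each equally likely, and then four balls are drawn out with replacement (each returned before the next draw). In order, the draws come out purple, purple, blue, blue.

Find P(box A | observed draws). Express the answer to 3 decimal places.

Compute the likelihood of the observed sequence for each case: P(data | box A) = (9/12)(9/12)(3/12)(3/12) = 0.035156; P(data | box B) = (8/11)(8/11)(3/11)(3/11) = 0.039342; P(data | box C) = (4/11)(4/11)(7/11)(7/11) = 0.053548; P(data | box D) = (4/7)(4/7)(3/7)(3/7) = 0.059975.
Multiplying each by its prior: 1/4 · 0.035156 = 0.0087891, 1/4 · 0.039342 = 0.0098354, 1/4 · 0.053548 = 0.013387, 1/4 · 0.059975 = 0.014994; these sum to 0.047005.
By Bayes' rule, P(box A | data) = (0.0087891) / (0.047005) = 0.18698.

0.187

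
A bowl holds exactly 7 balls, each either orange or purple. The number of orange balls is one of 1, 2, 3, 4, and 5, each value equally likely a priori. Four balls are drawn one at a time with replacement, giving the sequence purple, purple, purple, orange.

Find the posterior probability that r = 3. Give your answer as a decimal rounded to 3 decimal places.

Compute the likelihood of the observed sequence for each case: P(data | r = 1) = (6/7)(6/7)(6/7)(1/7) = 0.089963; P(data | r = 2) = (5/7)(5/7)(5/7)(2/7) = 0.10412; P(data | r = 3) = (4/7)(4/7)(4/7)(3/7) = 0.079967; P(data | r = 4) = (3/7)(3/7)(3/7)(4/7) = 0.044981; P(data | r = 5) = (2/7)(2/7)(2/7)(5/7) = 0.01666.
Weighting by the prior gives 1/5 · 0.089963 = 0.017993, 1/5 · 0.10412 = 0.020825, 1/5 · 0.079967 = 0.015993, 1/5 · 0.044981 = 0.0089963, 1/5 · 0.01666 = 0.0033319; these sum to 0.067139.
By Bayes' rule, P(r = 3 | data) = (0.015993) / (0.067139) = 0.23821.

0.238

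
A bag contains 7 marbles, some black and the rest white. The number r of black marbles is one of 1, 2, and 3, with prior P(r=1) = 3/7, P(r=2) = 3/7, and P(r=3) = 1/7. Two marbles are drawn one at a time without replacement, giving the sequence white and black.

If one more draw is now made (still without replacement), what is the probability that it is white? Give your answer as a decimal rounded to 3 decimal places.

Compute the likelihood of the observed sequence for each case: P(data | r = 1) = (6/7)(1/6) = 1/7; P(data | r = 2) = (5/7)(2/6) = 5/21; P(data | r = 3) = (4/7)(3/6) = 2/7.
The prior-weighted likelihoods are 3/7 · 1/7 = 3/49, 3/7 · 5/21 = 5/49, 1/7 · 2/7 = 2/49; these sum to 10/49.
Dividing through by the total gives posterior P(r = 1 | data) = 3/10, P(r = 2 | data) = 1/2, P(r = 3 | data) = 1/5.
So P(white next | data) = Σ P(white next | H) P(H | data) = (1)(3/10) + (4/5)(1/2) + (3/5)(1/5) = 41/50.

0.820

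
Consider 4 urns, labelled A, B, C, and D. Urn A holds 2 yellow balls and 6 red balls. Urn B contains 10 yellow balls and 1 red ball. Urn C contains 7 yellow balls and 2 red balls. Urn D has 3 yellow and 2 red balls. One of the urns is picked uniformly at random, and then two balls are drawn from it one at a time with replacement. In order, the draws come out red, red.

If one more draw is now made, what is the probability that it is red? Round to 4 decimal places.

Compute the likelihood of the observed sequence for each case: P(data | urn A) = (6/8)(6/8) = 0.5625; P(data | urn B) = (1/11)(1/11) = 0.0082645; P(data | urn C) = (2/9)(2/9) = 0.049383; P(data | urn D) = (2/5)(2/5) = 0.16.
Multiplying each by its prior: 1/4 · 0.5625 = 0.14062, 1/4 · 0.0082645 = 0.0020661, 1/4 · 0.049383 = 0.012346, 1/4 · 0.16 = 0.04; these sum to 0.19504.
The posterior is then P(urn A | data) = 0.72102, P(urn B | data) = 0.010593, P(urn C | data) = 0.063299, P(urn D | data) = 0.20509.
So P(red next | data) = Σ P(red next | H) P(H | data) = (3/4)(0.72102) + (1/11)(0.010593) + (2/9)(0.063299) + (2/5)(0.20509) = 0.63783.

0.6378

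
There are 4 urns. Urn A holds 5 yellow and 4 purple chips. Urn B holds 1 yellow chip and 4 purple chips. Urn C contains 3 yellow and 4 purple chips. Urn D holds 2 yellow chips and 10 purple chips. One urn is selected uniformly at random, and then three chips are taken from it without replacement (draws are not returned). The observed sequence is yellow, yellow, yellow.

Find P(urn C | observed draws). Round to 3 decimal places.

Under each hypothesis, the probability of the observed sequence is: P(data | urn A) = (5/9)(4/8)(3/7) = 5/42; P(data | urn B) = (1/5)(0/4) = 0; P(data | urn C) = (3/7)(2/6)(1/5) = 1/35; P(data | urn D) = (2/12)(1/11)(0/10) = 0.
The prior-weighted likelihoods are 1/4 · 5/42 = 5/168, 1/4 · 0 = 0, 1/4 · 1/35 = 1/140, 1/4 · 0 = 0; these sum to 31/840.
By Bayes' rule, P(urn C | data) = (1/140) / (31/840) = 6/31.

0.194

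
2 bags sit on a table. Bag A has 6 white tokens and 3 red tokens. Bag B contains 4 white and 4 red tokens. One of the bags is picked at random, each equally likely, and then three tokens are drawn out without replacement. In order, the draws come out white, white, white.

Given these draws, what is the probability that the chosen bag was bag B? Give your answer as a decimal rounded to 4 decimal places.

0.2308

Under each hypothesis, the probability of the observed sequence is: P(data | bag A) = (6/9)(5/8)(4/7) = 5/21; P(data | bag B) = (4/8)(3/7)(2/6) = 1/14.
The prior-weighted likelihoods are 1/2 · 5/21 = 5/42, 1/2 · 1/14 = 1/28; summing to 13/84.
By Bayes' rule, P(bag B | data) = (1/28) / (13/84) = 3/13.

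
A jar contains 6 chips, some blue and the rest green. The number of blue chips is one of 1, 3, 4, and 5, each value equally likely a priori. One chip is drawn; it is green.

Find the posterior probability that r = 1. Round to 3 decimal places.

0.455

For each hypothesis, P(data | H) works out to: P(data | r = 1) = (5/6) = 5/6; P(data | r = 3) = (3/6) = 1/2; P(data | r = 4) = (2/6) = 1/3; P(data | r = 5) = (1/6) = 1/6.
The prior-weighted likelihoods are 1/4 · 5/6 = 5/24, 1/4 · 1/2 = 1/8, 1/4 · 1/3 = 1/12, 1/4 · 1/6 = 1/24; summing to 11/24.
Therefore the posterior P(r = 1 | data) = (5/24) / (11/24) = 5/11.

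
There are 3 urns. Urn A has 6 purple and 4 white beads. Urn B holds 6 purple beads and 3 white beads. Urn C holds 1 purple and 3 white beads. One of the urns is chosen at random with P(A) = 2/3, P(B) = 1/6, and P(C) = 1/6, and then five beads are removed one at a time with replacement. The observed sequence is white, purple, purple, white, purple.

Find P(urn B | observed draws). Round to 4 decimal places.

0.1829

Compute the likelihood of the observed sequence for each case: P(data | urn A) = (4/10)(6/10)(6/10)(4/10)(6/10) = 0.03456; P(data | urn B) = (3/9)(6/9)(6/9)(3/9)(6/9) = 0.032922; P(data | urn C) = (3/4)(1/4)(1/4)(3/4)(1/4) = 0.0087891.
Multiplying each by its prior: 2/3 · 0.03456 = 0.02304, 1/6 · 0.032922 = 0.005487, 1/6 · 0.0087891 = 0.0014648; with total 0.029992.
Hence P(urn B | data) = (0.005487) / (0.029992) = 0.18295.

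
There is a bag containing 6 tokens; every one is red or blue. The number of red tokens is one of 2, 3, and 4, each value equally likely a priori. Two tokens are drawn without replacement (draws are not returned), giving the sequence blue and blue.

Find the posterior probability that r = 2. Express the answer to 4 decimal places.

0.6000

Under each hypothesis, the probability of the observed sequence is: P(data | r = 2) = (4/6)(3/5) = 2/5; P(data | r = 3) = (3/6)(2/5) = 1/5; P(data | r = 4) = (2/6)(1/5) = 1/15.
The prior-weighted likelihoods are 1/3 · 2/5 = 2/15, 1/3 · 1/5 = 1/15, 1/3 · 1/15 = 1/45; summing to 2/9.
By Bayes' rule, P(r = 2 | data) = (2/15) / (2/9) = 3/5.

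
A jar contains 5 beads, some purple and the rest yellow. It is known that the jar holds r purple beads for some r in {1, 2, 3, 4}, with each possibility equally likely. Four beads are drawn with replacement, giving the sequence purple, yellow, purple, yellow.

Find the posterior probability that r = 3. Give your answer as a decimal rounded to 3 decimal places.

Compute the likelihood of the observed sequence for each case: P(data | r = 1) = (1/5)(4/5)(1/5)(4/5) = 16/625; P(data | r = 2) = (2/5)(3/5)(2/5)(3/5) = 36/625; P(data | r = 3) = (3/5)(2/5)(3/5)(2/5) = 36/625; P(data | r = 4) = (4/5)(1/5)(4/5)(1/5) = 16/625.
The prior-weighted likelihoods are 1/4 · 16/625 = 4/625, 1/4 · 36/625 = 9/625, 1/4 · 36/625 = 9/625, 1/4 · 16/625 = 4/625; with total 26/625.
Therefore the posterior P(r = 3 | data) = (9/625) / (26/625) = 9/26.

0.346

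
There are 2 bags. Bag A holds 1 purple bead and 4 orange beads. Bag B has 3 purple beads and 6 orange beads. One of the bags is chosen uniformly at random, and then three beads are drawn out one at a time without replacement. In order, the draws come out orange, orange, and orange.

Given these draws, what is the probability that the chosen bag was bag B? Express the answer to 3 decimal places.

0.373

Compute the likelihood of the observed sequence for each case: P(data | bag A) = (4/5)(3/4)(2/3) = 2/5; P(data | bag B) = (6/9)(5/8)(4/7) = 5/21.
The prior-weighted likelihoods are 1/2 · 2/5 = 1/5, 1/2 · 5/21 = 5/42; with total 67/210.
By Bayes' rule, P(bag B | data) = (5/42) / (67/210) = 25/67.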